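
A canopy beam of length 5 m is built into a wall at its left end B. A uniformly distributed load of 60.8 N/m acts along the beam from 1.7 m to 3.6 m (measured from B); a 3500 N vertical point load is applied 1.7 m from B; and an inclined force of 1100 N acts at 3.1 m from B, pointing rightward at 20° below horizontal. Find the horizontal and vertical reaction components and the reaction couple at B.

B_x = -1034 N, B_y = 3992 N, M_B = 7422 N·m

Resultant of the distributed load: 60.8 × 1.9 = 115.52 N at 2.65 m from B.
ΣF_x = 0: B_x + 1100·cos20° = 0 → B_x = -1034 N.
ΣF_y = 0: B_y − 60.8·1.9 − 3500 − 1100·sin20° = 0 → B_y = 3992 N.
ΣM about B: M_B − (60.8·1.9)·2.65 − 3500·1.7 − 1100·sin20°·3.1 = 0 → M_B = 7422 N·m.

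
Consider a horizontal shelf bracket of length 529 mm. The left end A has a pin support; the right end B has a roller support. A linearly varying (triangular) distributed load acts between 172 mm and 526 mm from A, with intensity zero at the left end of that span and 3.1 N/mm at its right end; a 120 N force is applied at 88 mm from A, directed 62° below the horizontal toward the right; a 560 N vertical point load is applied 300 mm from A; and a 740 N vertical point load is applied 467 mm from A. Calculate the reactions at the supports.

Resultant of the triangular load: ½ × 3.1 × 354 = 548.7 N, acting at 408 mm from A (one-third of the span from the peak).
ΣM about A: B_y·529 − (½·3.1·354)·408 − 120·sin62°·88 − 560·300 − 740·467 = 0 → B_y = 746774/529 = 1411.67 ≈ 1412 N.
ΣF_y = 0: A_y + 1411.67 − ½·3.1·354 − 120·sin62° − 560 − 740 = 0 → A_y = 543.0 N.
ΣF_x = 0: A_x + 120·cos62° = 0 → A_x = -56.34 N.

A_x = -56.34 N, A_y = 543.0 N, B_y = 1412 N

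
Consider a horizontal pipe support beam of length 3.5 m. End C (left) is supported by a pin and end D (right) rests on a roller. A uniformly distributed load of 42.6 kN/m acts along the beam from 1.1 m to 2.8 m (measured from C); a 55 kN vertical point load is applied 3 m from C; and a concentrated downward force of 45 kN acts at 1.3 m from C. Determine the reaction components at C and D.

C_x = 0, C_y = 68.21 kN, D_y = 104.2 kN

Resultant of the distributed load: 42.6 × 1.7 = 72.42 kN at 1.95 m from C.
Moments about C: D_y·3.5 − (42.6·1.7)·1.95 − 55·3 − 45·1.3 = 0 → D_y = 364.719/3.5 = 104.205 ≈ 104.2 kN.
ΣF_y = 0: C_y + 104.205 − 42.6·1.7 − 55 − 45 = 0 → C_y = 68.21 kN.
ΣF_x = 0: no horizontal applied forces, so C_x = 0.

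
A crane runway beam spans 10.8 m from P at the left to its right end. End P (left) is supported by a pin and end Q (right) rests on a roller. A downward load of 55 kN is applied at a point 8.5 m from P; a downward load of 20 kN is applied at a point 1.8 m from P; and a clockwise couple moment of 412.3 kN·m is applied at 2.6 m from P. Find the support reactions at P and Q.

P_x = 0, P_y = -9.796 kN, Q_y = 84.80 kN

Moments about P: Q_y·10.8 − 55·8.5 − 20·1.8 − 412.3 = 0 → Q_y = 915.8/10.8 = 84.7963 ≈ 84.80 kN.
ΣF_y = 0: P_y + 84.7963 − 55 − 20 = 0 → P_y = -9.796 kN.
ΣF_x = 0: no horizontal applied forces, so P_x = 0.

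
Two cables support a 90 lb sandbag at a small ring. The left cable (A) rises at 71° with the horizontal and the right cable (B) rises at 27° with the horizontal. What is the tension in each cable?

ΣF_x = 0: −T_A·cos71° + T_B·cos27° = 0 → T_B = 0.365394·T_A.
ΣF_y = 0: T_A·sin71° + T_B·sin27° = 90.
Substitute: T_A·(0.945519 + 0.365394·0.45399) = 90 → T_A = 80.9786 ≈ 80.98 lb.
Then T_B = 0.365394 × 80.9786 = 29.59 lb.

T_A = 80.98 lb, T_B = 29.59 lb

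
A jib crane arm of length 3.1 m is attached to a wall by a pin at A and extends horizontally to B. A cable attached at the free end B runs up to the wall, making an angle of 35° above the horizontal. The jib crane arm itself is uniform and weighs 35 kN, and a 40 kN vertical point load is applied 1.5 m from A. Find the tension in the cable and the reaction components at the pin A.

T = 64.25 kN, A_x = 52.63 kN, A_y = 38.15 kN

ΣM about A: T·sin35°·3.1 − 35·1.55 − 40·1.5 = 0 → T = 114.25/(3.1·0.573576) = 64.2545 ≈ 64.25 kN.
ΣF_x = 0: A_x − T·cos35° = 0 → A_x = 64.2545 × 0.819152 = 52.63 kN.
ΣF_y = 0: A_y + T·sin35° − 35 − 40 = 0 → A_y = 75 − 64.2545 × 0.573576 = 38.15 kN.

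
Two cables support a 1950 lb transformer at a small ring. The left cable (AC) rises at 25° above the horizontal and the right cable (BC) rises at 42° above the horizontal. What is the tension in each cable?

ΣF_x = 0: −T_AC·cos25° + T_BC·cos42° = 0 → T_BC = 1.21956·T_AC.
ΣF_y = 0: T_AC·sin25° + T_BC·sin42° = 1950.
Substitute: T_AC·(0.422618 + 1.21956·0.669131) = 1950 → T_AC = 1574.28 ≈ 1574 lb.
Then T_BC = 1.21956 × 1574.28 = 1920 lb.

T_AC = 1574 lb, T_BC = 1920 lb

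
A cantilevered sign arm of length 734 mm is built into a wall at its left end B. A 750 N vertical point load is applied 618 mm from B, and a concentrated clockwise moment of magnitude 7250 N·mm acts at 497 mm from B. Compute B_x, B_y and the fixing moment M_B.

ΣF_x = 0: B_x = 0.
ΣF_y = 0: B_y − 750 = 0 → B_y = 750.0 N.
ΣM about B: M_B − 750·618 − 7250 = 0 → M_B = 470800 N·mm.

B_x = 0, B_y = 750.0 N, M_B = 470800 N·mm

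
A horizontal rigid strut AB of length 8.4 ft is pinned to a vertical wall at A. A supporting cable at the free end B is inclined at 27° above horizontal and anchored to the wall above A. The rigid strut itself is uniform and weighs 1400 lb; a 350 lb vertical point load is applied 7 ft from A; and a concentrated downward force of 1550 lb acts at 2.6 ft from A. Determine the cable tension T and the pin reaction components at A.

T = 3241 lb, A_x = 2888 lb, A_y = 1829 lb

ΣM about A: T·sin27°·8.4 − 1400·4.2 − 350·7 − 1550·2.6 = 0 → T = 12360/(8.4·0.45399) = 3241.1 ≈ 3241 lb.
ΣF_x = 0: A_x − T·cos27° = 0 → A_x = 3241.1 × 0.891007 = 2888 lb.
ΣF_y = 0: A_y + T·sin27° − 1400 − 350 − 1550 = 0 → A_y = 3300 − 3241.1 × 0.45399 = 1829 lb.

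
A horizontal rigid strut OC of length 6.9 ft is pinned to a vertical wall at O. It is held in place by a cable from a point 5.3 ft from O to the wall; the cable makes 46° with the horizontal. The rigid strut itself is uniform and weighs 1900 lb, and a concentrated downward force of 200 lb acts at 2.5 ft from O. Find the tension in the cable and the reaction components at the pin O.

ΣM about O: T·sin46°·5.3 − 1900·3.45 − 200·2.5 = 0 → T = 7055/(5.3·0.71934) = 1850.49 ≈ 1850 lb.
ΣF_x = 0: O_x − T·cos46° = 0 → O_x = 1850.49 × 0.694658 = 1285 lb.
ΣF_y = 0: O_y + T·sin46° − 1900 − 200 = 0 → O_y = 2100 − 1850.49 × 0.71934 = 768.9 lb.

T = 1850 lb, O_x = 1285 lb, O_y = 768.9 lb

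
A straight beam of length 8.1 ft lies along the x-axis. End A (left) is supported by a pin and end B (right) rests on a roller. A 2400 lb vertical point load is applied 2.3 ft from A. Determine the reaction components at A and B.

ΣM about A: B_y·8.1 − 2400·2.3 = 0 → B_y = 5520/8.1 = 681.481 ≈ 681.5 lb.
ΣF_y = 0: A_y + 681.481 − 2400 = 0 → A_y = 1719 lb.
ΣF_x = 0: no horizontal applied forces, so A_x = 0.

A_x = 0, A_y = 1719 lb, B_y = 681.5 lb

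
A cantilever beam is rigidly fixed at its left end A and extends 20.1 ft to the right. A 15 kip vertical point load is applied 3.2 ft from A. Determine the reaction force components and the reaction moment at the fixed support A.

ΣF_x = 0: A_x = 0.
ΣF_y = 0: A_y − 15 = 0 → A_y = 15.00 kip.
ΣM about A: M_A − 15·3.2 = 0 → M_A = 48.00 kip·ft.

A_x = 0, A_y = 15.00 kip, M_A = 48.00 kip·ft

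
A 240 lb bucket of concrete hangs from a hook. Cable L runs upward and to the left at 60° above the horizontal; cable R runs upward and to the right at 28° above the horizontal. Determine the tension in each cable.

ΣF_x = 0: −T_L·cos60° + T_R·cos28° = 0 → T_R = 0.566285·T_L.
ΣF_y = 0: T_L·sin60° + T_R·sin28° = 240.
Substitute: T_L·(0.866025 + 0.566285·0.469472) = 240 → T_L = 212.037 ≈ 212.0 lb.
Then T_R = 0.566285 × 212.037 = 120.1 lb.

T_L = 212.0 lb, T_R = 120.1 lb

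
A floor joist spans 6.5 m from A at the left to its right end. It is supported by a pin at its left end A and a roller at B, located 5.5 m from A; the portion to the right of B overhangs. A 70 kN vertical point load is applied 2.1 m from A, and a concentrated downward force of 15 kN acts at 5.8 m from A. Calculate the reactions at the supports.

Moments about A: B_y·5.5 − 70·2.1 − 15·5.8 = 0 → B_y = 234/5.5 = 42.5455 ≈ 42.55 kN.
ΣF_y = 0: A_y + 42.5455 − 70 − 15 = 0 → A_y = 42.45 kN.
ΣF_x = 0: no horizontal applied forces, so A_x = 0.

A_x = 0, A_y = 42.45 kN, B_y = 42.55 kN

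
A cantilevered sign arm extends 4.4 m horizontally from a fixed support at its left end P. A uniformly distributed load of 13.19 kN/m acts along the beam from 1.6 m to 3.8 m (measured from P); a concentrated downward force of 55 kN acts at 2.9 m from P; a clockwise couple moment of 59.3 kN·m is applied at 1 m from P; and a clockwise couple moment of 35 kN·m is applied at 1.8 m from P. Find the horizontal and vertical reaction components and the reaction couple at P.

Resultant of the distributed load: 13.19 × 2.2 = 29.018 kN at 2.7 m from P.
ΣF_x = 0: P_x = 0.
ΣF_y = 0: P_y − 13.19·2.2 − 55 = 0 → P_y = 84.02 kN.
ΣM about P: M_P − (13.19·2.2)·2.7 − 55·2.9 − 59.3 − 35 = 0 → M_P = 332.1 kN·m.

P_x = 0, P_y = 84.02 kN, M_P = 332.1 kN·m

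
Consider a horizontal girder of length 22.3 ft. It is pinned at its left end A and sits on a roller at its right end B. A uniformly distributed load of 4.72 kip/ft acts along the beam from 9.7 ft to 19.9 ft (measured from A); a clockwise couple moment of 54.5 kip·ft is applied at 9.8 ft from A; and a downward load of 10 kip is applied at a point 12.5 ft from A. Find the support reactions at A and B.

A_x = 0, A_y = 18.14 kip, B_y = 40.00 kip

Resultant of the distributed load: 4.72 × 10.2 = 48.144 kip at 14.8 ft from A.
ΣM about A: B_y·22.3 − (4.72·10.2)·14.8 − 54.5 − 10·12.5 = 0 → B_y = 892.0312/22.3 = 40.0014 ≈ 40.00 kip.
ΣF_y = 0: A_y + 40.0014 − 4.72·10.2 − 10 = 0 → A_y = 18.14 kip.
ΣF_x = 0: no horizontal applied forces, so A_x = 0.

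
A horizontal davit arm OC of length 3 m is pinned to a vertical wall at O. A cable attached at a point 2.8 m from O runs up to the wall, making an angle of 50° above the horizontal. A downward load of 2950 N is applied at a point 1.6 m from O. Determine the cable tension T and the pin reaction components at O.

ΣM about O: T·sin50°·2.8 − 2950·1.6 = 0 → T = 4720/(2.8·0.766044) = 2200.54 ≈ 2201 N.
ΣF_x = 0: O_x − T·cos50° = 0 → O_x = 2200.54 × 0.642788 = 1414 N.
ΣF_y = 0: O_y + T·sin50° − 2950 = 0 → O_y = 2950 − 2200.54 × 0.766044 = 1264 N.

T = 2201 N, O_x = 1414 N, O_y = 1264 N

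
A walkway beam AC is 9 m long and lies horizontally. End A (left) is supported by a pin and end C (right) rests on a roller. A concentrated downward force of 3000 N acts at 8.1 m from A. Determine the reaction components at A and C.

A_x = 0, A_y = 300.0 N, C_y = 2700 N

Moments about A: C_y·9 − 3000·8.1 = 0 → C_y = 24300/9 = 2700 N.
ΣF_y = 0: A_y + 2700 − 3000 = 0 → A_y = 300.0 N.
ΣF_x = 0: no horizontal applied forces, so A_x = 0.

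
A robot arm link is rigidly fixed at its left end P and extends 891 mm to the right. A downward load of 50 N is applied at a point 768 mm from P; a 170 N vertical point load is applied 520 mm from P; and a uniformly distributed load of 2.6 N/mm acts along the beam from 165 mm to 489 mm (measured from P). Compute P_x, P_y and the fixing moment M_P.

P_x = 0, P_y = 1062 N, M_P = 402300 N·mm

Resultant of the distributed load: 2.6 × 324 = 842.4 N at 327 mm from P.
ΣF_x = 0: P_x = 0.
ΣF_y = 0: P_y − 50 − 170 − 2.6·324 = 0 → P_y = 1062 N.
ΣM about P: M_P − 50·768 − 170·520 − (2.6·324)·327 = 0 → M_P = 402300 N·mm.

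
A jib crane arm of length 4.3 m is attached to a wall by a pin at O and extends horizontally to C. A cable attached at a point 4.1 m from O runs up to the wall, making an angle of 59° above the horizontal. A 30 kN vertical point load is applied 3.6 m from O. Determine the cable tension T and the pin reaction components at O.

T = 30.73 kN, O_x = 15.83 kN, O_y = 3.659 kN

ΣM about O: T·sin59°·4.1 − 30·3.6 = 0 → T = 108/(4.1·0.857167) = 30.7308 ≈ 30.73 kN.
ΣF_x = 0: O_x − T·cos59° = 0 → O_x = 30.7308 × 0.515038 = 15.83 kN.
ΣF_y = 0: O_y + T·sin59° − 30 = 0 → O_y = 30 − 30.7308 × 0.857167 = 3.659 kN.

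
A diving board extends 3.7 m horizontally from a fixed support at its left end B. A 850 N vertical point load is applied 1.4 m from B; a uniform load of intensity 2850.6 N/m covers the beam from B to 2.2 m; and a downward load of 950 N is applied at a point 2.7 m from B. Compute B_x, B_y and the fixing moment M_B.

B_x = 0, B_y = 8071 N, M_B = 10650 N·m

Resultant of the distributed load: 2850.6 × 2.2 = 6271.32 N at 1.1 m from B.
ΣF_x = 0: B_x = 0.
ΣF_y = 0: B_y − 850 − 2850.6·2.2 − 950 = 0 → B_y = 8071 N.
ΣM about B: M_B − 850·1.4 − (2850.6·2.2)·1.1 − 950·2.7 = 0 → M_B = 10650 N·m.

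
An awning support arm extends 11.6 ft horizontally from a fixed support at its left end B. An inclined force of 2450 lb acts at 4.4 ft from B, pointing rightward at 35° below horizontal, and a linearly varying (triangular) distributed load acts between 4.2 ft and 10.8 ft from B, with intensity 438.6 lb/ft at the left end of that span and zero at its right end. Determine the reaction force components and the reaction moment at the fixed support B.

B_x = -2007 lb, B_y = 2853 lb, M_B = 15450 lb·ft

Resultant of the triangular load: ½ × 438.6 × 6.6 = 1447.38 lb, acting at 6.4 ft from B (one-third of the span from the peak).
ΣF_x = 0: B_x + 2450·cos35° = 0 → B_x = -2007 lb.
ΣF_y = 0: B_y − 2450·sin35° − ½·438.6·6.6 = 0 → B_y = 2853 lb.
ΣM about B: M_B − 2450·sin35°·4.4 − (½·438.6·6.6)·6.4 = 0 → M_B = 15450 lb·ft.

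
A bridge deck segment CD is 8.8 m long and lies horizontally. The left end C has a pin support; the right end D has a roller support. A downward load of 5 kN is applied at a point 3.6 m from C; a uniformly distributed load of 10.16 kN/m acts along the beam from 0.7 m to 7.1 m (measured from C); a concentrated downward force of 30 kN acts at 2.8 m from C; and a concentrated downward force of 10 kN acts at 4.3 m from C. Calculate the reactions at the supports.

Resultant of the distributed load: 10.16 × 6.4 = 65.024 kN at 3.9 m from C.
Taking moments about C: D_y·8.8 − 5·3.6 − (10.16·6.4)·3.9 − 30·2.8 − 10·4.3 = 0 → D_y = 398.5936/8.8 = 45.2947 ≈ 45.29 kN.
ΣF_y = 0: C_y + 45.2947 − 5 − 10.16·6.4 − 30 − 10 = 0 → C_y = 64.73 kN.
ΣF_x = 0: no horizontal applied forces, so C_x = 0.

C_x = 0, C_y = 64.73 kN, D_y = 45.29 kN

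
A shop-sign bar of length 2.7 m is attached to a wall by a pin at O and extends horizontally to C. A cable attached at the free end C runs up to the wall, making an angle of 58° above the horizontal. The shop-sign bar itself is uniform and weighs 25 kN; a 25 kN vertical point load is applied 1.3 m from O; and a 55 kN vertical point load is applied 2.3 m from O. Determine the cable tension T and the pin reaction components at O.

T = 84.18 kN, O_x = 44.61 kN, O_y = 33.61 kN

ΣM about O: T·sin58°·2.7 − 25·1.35 − 25·1.3 − 55·2.3 = 0 → T = 192.75/(2.7·0.848048) = 84.1802 ≈ 84.18 kN.
ΣF_x = 0: O_x − T·cos58° = 0 → O_x = 84.1802 × 0.529919 = 44.61 kN.
ΣF_y = 0: O_y + T·sin58° − 25 − 25 − 55 = 0 → O_y = 105 − 84.1802 × 0.848048 = 33.61 kN.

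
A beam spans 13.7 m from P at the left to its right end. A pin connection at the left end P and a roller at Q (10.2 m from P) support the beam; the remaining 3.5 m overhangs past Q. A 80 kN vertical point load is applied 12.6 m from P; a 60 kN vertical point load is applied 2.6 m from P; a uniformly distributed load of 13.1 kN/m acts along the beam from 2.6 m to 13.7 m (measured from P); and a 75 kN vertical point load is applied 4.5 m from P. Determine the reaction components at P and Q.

Resultant of the distributed load: 13.1 × 11.1 = 145.41 kN at 8.15 m from P.
ΣM about P: Q_y·10.2 − 80·12.6 − 60·2.6 − (13.1·11.1)·8.15 − 75·4.5 = 0 → Q_y = 2686.5915/10.2 = 263.391 ≈ 263.4 kN.
ΣF_y = 0: P_y + 263.391 − 80 − 60 − 13.1·11.1 − 75 = 0 → P_y = 97.02 kN.
ΣF_x = 0: no horizontal applied forces, so P_x = 0.

P_x = 0, P_y = 97.02 kN, Q_y = 263.4 kN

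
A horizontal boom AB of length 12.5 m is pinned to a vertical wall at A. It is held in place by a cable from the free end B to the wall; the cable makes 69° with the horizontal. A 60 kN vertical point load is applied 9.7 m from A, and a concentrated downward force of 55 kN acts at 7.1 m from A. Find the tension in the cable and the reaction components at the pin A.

ΣM about A: T·sin69°·12.5 − 60·9.7 − 55·7.1 = 0 → T = 972.5/(12.5·0.93358) = 83.3351 ≈ 83.34 kN.
ΣF_x = 0: A_x − T·cos69° = 0 → A_x = 83.3351 × 0.358368 = 29.86 kN.
ΣF_y = 0: A_y + T·sin69° − 60 − 55 = 0 → A_y = 115 − 83.3351 × 0.93358 = 37.20 kN.

T = 83.34 kN, A_x = 29.86 kN, A_y = 37.20 kN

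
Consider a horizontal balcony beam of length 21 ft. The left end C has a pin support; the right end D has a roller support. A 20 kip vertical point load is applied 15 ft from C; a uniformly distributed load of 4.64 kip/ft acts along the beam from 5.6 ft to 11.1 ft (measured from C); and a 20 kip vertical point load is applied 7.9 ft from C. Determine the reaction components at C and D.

C_x = 0, C_y = 33.56 kip, D_y = 31.96 kip

Resultant of the distributed load: 4.64 × 5.5 = 25.52 kip at 8.35 ft from C.
Taking moments about C: D_y·21 − 20·15 − (4.64·5.5)·8.35 − 20·7.9 = 0 → D_y = 671.092/21 = 31.9568 ≈ 31.96 kip.
ΣF_y = 0: C_y + 31.9568 − 20 − 4.64·5.5 − 20 = 0 → C_y = 33.56 kip.
ΣF_x = 0: no horizontal applied forces, so C_x = 0.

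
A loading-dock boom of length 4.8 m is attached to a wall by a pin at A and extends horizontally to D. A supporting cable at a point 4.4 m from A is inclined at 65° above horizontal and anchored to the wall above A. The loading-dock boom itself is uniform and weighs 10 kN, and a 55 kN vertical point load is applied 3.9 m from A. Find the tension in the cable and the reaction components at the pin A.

ΣM about A: T·sin65°·4.4 − 10·2.4 − 55·3.9 = 0 → T = 238.5/(4.4·0.906308) = 59.8081 ≈ 59.81 kN.
ΣF_x = 0: A_x − T·cos65° = 0 → A_x = 59.8081 × 0.422618 = 25.28 kN.
ΣF_y = 0: A_y + T·sin65° − 10 − 55 = 0 → A_y = 65 − 59.8081 × 0.906308 = 10.80 kN.

T = 59.81 kN, A_x = 25.28 kN, A_y = 10.80 kN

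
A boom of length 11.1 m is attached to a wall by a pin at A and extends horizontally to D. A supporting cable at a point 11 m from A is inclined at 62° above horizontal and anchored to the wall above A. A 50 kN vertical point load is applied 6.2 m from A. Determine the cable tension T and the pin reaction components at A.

ΣM about A: T·sin62°·11 − 50·6.2 = 0 → T = 310/(11·0.882948) = 31.9179 ≈ 31.92 kN.
ΣF_x = 0: A_x − T·cos62° = 0 → A_x = 31.9179 × 0.469472 = 14.98 kN.
ΣF_y = 0: A_y + T·sin62° − 50 = 0 → A_y = 50 − 31.9179 × 0.882948 = 21.82 kN.

T = 31.92 kN, A_x = 14.98 kN, A_y = 21.82 kN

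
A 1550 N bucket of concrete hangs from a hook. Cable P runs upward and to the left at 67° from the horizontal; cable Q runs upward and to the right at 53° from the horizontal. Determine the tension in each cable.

T_P = 1077 N, T_Q = 699.3 N

ΣF_x = 0: −T_P·cos67° + T_Q·cos53° = 0 → T_Q = 0.649255·T_P.
ΣF_y = 0: T_P·sin67° + T_Q·sin53° = 1550.
Substitute: T_P·(0.920505 + 0.649255·0.798636) = 1550 → T_P = 1077.12 ≈ 1077 N.
Then T_Q = 0.649255 × 1077.12 = 699.3 N.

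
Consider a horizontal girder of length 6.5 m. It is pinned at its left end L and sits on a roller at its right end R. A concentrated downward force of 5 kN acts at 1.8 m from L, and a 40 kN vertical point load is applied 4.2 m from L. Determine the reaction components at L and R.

ΣM about L: R_y·6.5 − 5·1.8 − 40·4.2 = 0 → R_y = 177/6.5 = 27.2308 ≈ 27.23 kN.
ΣF_y = 0: L_y + 27.2308 − 5 − 40 = 0 → L_y = 17.77 kN.
ΣF_x = 0: no horizontal applied forces, so L_x = 0.

L_x = 0, L_y = 17.77 kN, R_y = 27.23 kN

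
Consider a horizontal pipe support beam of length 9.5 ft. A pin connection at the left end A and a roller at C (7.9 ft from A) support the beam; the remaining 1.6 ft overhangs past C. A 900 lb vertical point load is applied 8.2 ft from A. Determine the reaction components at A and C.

A_x = 0, A_y = -34.18 lb, C_y = 934.2 lb

ΣM about A: C_y·7.9 − 900·8.2 = 0 → C_y = 7380/7.9 = 934.177 ≈ 934.2 lb.
ΣF_y = 0: A_y + 934.177 − 900 = 0 → A_y = -34.18 lb.
ΣF_x = 0: no horizontal applied forces, so A_x = 0.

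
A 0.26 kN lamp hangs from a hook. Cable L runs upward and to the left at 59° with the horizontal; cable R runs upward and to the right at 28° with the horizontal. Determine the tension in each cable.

ΣF_x = 0: −T_L·cos59° + T_R·cos28° = 0 → T_R = 0.583317·T_L.
ΣF_y = 0: T_L·sin59° + T_R·sin28° = 0.26.
Substitute: T_L·(0.857167 + 0.583317·0.469472) = 0.26 → T_L = 0.229881 ≈ 0.2299 kN.
Then T_R = 0.583317 × 0.229881 = 0.1341 kN.

T_L = 0.2299 kN, T_R = 0.1341 kN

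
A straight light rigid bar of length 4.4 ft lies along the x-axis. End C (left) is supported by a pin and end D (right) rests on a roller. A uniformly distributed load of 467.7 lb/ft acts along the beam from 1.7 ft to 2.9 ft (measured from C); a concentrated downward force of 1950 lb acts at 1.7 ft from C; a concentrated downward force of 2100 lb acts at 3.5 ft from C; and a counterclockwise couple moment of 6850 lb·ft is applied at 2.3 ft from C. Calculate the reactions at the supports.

C_x = 0, C_y = 3451 lb, D_y = 1160 lb

Resultant of the distributed load: 467.7 × 1.2 = 561.24 lb at 2.3 ft from C.
Taking moments about C: D_y·4.4 − (467.7·1.2)·2.3 − 1950·1.7 − 2100·3.5 + 6850 = 0 → D_y = 5105.852/4.4 = 1160.42 ≈ 1160 lb.
ΣF_y = 0: C_y + 1160.42 − 467.7·1.2 − 1950 − 2100 = 0 → C_y = 3451 lb.
ΣF_x = 0: no horizontal applied forces, so C_x = 0.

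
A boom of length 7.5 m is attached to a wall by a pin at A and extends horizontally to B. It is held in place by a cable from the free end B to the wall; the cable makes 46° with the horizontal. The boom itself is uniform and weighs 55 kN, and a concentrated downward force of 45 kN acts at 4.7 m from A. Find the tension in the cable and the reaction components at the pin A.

ΣM about A: T·sin46°·7.5 − 55·3.75 − 45·4.7 = 0 → T = 417.75/(7.5·0.71934) = 77.4321 ≈ 77.43 kN.
ΣF_x = 0: A_x − T·cos46° = 0 → A_x = 77.4321 × 0.694658 = 53.79 kN.
ΣF_y = 0: A_y + T·sin46° − 55 − 45 = 0 → A_y = 100 − 77.4321 × 0.71934 = 44.30 kN.

T = 77.43 kN, A_x = 53.79 kN, A_y = 44.30 kN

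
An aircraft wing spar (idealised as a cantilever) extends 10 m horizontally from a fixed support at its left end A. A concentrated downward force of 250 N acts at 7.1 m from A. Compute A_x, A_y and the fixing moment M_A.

A_x = 0, A_y = 250.0 N, M_A = 1775 N·m

ΣF_x = 0: A_x = 0.
ΣF_y = 0: A_y − 250 = 0 → A_y = 250.0 N.
ΣM about A: M_A − 250·7.1 = 0 → M_A = 1775 N·m.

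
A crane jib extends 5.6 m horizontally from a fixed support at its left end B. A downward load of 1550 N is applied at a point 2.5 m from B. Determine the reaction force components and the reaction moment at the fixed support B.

ΣF_x = 0: B_x = 0.
ΣF_y = 0: B_y − 1550 = 0 → B_y = 1550 N.
ΣM about B: M_B − 1550·2.5 = 0 → M_B = 3875 N·m.

B_x = 0, B_y = 1550 N, M_B = 3875 N·m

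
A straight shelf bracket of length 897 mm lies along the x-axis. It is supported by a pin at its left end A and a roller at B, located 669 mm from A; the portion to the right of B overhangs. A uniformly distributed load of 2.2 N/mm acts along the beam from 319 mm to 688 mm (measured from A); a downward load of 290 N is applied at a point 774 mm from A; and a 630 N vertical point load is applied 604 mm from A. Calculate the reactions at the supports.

Resultant of the distributed load: 2.2 × 369 = 811.8 N at 503.5 mm from A.
Moments about A: B_y·669 − (2.2·369)·503.5 − 290·774 − 630·604 = 0 → B_y = 1013721.3/669 = 1515.28 ≈ 1515 N.
ΣF_y = 0: A_y + 1515.28 − 2.2·369 − 290 − 630 = 0 → A_y = 216.5 N.
ΣF_x = 0: no horizontal applied forces, so A_x = 0.

A_x = 0, A_y = 216.5 N, B_y = 1515 N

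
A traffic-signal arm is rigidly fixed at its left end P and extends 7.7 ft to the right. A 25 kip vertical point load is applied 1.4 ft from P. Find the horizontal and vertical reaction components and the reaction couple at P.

P_x = 0, P_y = 25.00 kip, M_P = 35.00 kip·ft

ΣF_x = 0: P_x = 0.
ΣF_y = 0: P_y − 25 = 0 → P_y = 25.00 kip.
ΣM about P: M_P − 25·1.4 = 0 → M_P = 35.00 kip·ft.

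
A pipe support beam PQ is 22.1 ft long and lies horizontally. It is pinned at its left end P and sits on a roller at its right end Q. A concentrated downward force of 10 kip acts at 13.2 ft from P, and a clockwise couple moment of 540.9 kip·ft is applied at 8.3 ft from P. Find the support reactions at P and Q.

Moments about P: Q_y·22.1 − 10·13.2 − 540.9 = 0 → Q_y = 672.9/22.1 = 30.448 ≈ 30.45 kip.
ΣF_y = 0: P_y + 30.448 − 10 = 0 → P_y = -20.45 kip.
ΣF_x = 0: no horizontal applied forces, so P_x = 0.

P_x = 0, P_y = -20.45 kip, Q_y = 30.45 kip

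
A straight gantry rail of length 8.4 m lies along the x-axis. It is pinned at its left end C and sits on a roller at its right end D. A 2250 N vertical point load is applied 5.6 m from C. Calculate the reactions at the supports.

ΣM about C: D_y·8.4 − 2250·5.6 = 0 → D_y = 12600/8.4 = 1500 N.
ΣF_y = 0: C_y + 1500 − 2250 = 0 → C_y = 750.0 N.
ΣF_x = 0: no horizontal applied forces, so C_x = 0.

C_x = 0, C_y = 750.0 N, D_y = 1500 N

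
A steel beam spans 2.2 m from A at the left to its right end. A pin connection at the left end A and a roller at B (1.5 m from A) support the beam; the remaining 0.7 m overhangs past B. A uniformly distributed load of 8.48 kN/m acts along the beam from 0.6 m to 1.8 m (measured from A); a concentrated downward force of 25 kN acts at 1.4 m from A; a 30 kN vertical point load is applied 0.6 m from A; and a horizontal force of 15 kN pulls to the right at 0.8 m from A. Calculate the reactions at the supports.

Resultant of the distributed load: 8.48 × 1.2 = 10.176 kN at 1.2 m from A.
Taking moments about A: B_y·1.5 − (8.48·1.2)·1.2 − 25·1.4 − 30·0.6 = 0 → B_y = 65.2112/1.5 = 43.4741 ≈ 43.47 kN.
ΣF_y = 0: A_y + 43.4741 − 8.48·1.2 − 25 − 30 = 0 → A_y = 21.70 kN.
ΣF_x = 0: A_x + 15 = 0 → A_x = -15.00 kN.

A_x = -15.00 kN, A_y = 21.70 kN, B_y = 43.47 kN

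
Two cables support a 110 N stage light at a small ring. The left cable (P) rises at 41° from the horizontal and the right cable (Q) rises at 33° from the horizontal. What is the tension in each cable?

ΣF_x = 0: −T_P·cos41° + T_Q·cos33° = 0 → T_Q = 0.899888·T_P.
ΣF_y = 0: T_P·sin41° + T_Q·sin33° = 110.
Substitute: T_P·(0.656059 + 0.899888·0.544639) = 110 → T_P = 95.9715 ≈ 95.97 N.
Then T_Q = 0.899888 × 95.9715 = 86.36 N.

T_P = 95.97 N, T_Q = 86.36 N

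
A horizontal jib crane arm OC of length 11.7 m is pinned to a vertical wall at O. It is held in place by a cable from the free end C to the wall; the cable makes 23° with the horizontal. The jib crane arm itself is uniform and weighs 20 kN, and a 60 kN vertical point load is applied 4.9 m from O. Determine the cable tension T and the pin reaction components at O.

ΣM about O: T·sin23°·11.7 − 20·5.85 − 60·4.9 = 0 → T = 411/(11.7·0.390731) = 89.9038 ≈ 89.90 kN.
ΣF_x = 0: O_x − T·cos23° = 0 → O_x = 89.9038 × 0.920505 = 82.76 kN.
ΣF_y = 0: O_y + T·sin23° − 20 − 60 = 0 → O_y = 80 − 89.9038 × 0.390731 = 44.87 kN.

T = 89.90 kN, O_x = 82.76 kN, O_y = 44.87 kN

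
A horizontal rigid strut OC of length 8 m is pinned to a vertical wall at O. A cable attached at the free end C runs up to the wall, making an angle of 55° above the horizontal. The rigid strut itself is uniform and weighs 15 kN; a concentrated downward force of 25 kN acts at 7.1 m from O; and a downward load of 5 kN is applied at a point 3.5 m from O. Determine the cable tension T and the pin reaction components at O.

ΣM about O: T·sin55°·8 − 15·4 − 25·7.1 − 5·3.5 = 0 → T = 255/(8·0.819152) = 38.9122 ≈ 38.91 kN.
ΣF_x = 0: O_x − T·cos55° = 0 → O_x = 38.9122 × 0.573576 = 22.32 kN.
ΣF_y = 0: O_y + T·sin55° − 15 − 25 − 5 = 0 → O_y = 45 − 38.9122 × 0.819152 = 13.12 kN.

T = 38.91 kN, O_x = 22.32 kN, O_y = 13.12 kN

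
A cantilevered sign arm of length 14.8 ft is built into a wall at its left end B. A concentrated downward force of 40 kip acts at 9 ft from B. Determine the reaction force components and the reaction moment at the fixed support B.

ΣF_x = 0: B_x = 0.
ΣF_y = 0: B_y − 40 = 0 → B_y = 40.00 kip.
ΣM about B: M_B − 40·9 = 0 → M_B = 360.0 kip·ft.

B_x = 0, B_y = 40.00 kip, M_B = 360.0 kip·ft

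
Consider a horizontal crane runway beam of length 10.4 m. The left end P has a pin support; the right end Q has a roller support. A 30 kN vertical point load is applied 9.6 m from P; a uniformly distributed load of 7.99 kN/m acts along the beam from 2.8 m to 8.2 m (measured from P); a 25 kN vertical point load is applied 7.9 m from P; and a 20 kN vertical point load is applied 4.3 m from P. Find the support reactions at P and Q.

Resultant of the distributed load: 7.99 × 5.4 = 43.146 kN at 5.5 m from P.
Taking moments about P: Q_y·10.4 − 30·9.6 − (7.99·5.4)·5.5 − 25·7.9 − 20·4.3 = 0 → Q_y = 808.803/10.4 = 77.7695 ≈ 77.77 kN.
ΣF_y = 0: P_y + 77.7695 − 30 − 7.99·5.4 − 25 − 20 = 0 → P_y = 40.38 kN.
ΣF_x = 0: no horizontal applied forces, so P_x = 0.

P_x = 0, P_y = 40.38 kN, Q_y = 77.77 kN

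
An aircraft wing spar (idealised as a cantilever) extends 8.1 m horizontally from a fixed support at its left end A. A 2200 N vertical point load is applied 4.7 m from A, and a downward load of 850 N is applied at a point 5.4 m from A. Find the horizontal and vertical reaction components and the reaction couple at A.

A_x = 0, A_y = 3050 N, M_A = 14930 N·m

ΣF_x = 0: A_x = 0.
ΣF_y = 0: A_y − 2200 − 850 = 0 → A_y = 3050 N.
ΣM about A: M_A − 2200·4.7 − 850·5.4 = 0 → M_A = 14930 N·m.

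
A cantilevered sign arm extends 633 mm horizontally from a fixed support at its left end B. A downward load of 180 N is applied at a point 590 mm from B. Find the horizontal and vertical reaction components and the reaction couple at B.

B_x = 0, B_y = 180.0 N, M_B = 106200 N·mm

ΣF_x = 0: B_x = 0.
ΣF_y = 0: B_y − 180 = 0 → B_y = 180.0 N.
ΣM about B: M_B − 180·590 = 0 → M_B = 106200 N·mm.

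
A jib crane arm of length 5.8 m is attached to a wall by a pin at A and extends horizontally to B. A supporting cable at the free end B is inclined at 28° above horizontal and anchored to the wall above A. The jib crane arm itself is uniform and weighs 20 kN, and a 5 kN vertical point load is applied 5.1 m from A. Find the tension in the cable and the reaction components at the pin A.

T = 30.67 kN, A_x = 27.08 kN, A_y = 10.60 kN

ΣM about A: T·sin28°·5.8 − 20·2.9 − 5·5.1 = 0 → T = 83.5/(5.8·0.469472) = 30.6654 ≈ 30.67 kN.
ΣF_x = 0: A_x − T·cos28° = 0 → A_x = 30.6654 × 0.882948 = 27.08 kN.
ΣF_y = 0: A_y + T·sin28° − 20 − 5 = 0 → A_y = 25 − 30.6654 × 0.469472 = 10.60 kN.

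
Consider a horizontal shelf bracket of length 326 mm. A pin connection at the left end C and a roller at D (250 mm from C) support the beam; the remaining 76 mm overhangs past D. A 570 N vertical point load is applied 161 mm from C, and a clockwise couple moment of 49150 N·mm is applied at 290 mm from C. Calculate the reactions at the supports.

Moments about C: D_y·250 − 570·161 − 49150 = 0 → D_y = 140920/250 = 563.68 ≈ 563.7 N.
ΣF_y = 0: C_y + 563.68 − 570 = 0 → C_y = 6.320 N.
ΣF_x = 0: no horizontal applied forces, so C_x = 0.

C_x = 0, C_y = 6.320 N, D_y = 563.7 N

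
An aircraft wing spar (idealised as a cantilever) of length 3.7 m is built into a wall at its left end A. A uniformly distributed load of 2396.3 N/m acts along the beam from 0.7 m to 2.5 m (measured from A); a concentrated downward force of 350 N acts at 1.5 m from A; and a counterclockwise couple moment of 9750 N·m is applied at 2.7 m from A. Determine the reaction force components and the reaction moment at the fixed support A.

A_x = 0, A_y = 4663 N, M_A = -2324 N·m

Resultant of the distributed load: 2396.3 × 1.8 = 4313.34 N at 1.6 m from A.
ΣF_x = 0: A_x = 0.
ΣF_y = 0: A_y − 2396.3·1.8 − 350 = 0 → A_y = 4663 N.
ΣM about A: M_A − (2396.3·1.8)·1.6 − 350·1.5 + 9750 = 0 → M_A = -2324 N·m.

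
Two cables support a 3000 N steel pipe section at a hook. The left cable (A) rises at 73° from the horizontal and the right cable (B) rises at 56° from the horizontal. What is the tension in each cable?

T_A = 2159 N, T_B = 1129 N

ΣF_x = 0: −T_A·cos73° + T_B·cos56° = 0 → T_B = 0.522846·T_A.
ΣF_y = 0: T_A·sin73° + T_B·sin56° = 3000.
Substitute: T_A·(0.956305 + 0.522846·0.829038) = 3000 → T_A = 2158.64 ≈ 2159 N.
Then T_B = 0.522846 × 2158.64 = 1129 N.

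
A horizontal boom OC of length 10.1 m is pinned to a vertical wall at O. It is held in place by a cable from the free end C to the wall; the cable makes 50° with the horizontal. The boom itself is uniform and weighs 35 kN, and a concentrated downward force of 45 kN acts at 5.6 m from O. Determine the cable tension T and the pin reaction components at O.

T = 55.42 kN, O_x = 35.62 kN, O_y = 37.55 kN

ΣM about O: T·sin50°·10.1 − 35·5.05 − 45·5.6 = 0 → T = 428.75/(10.1·0.766044) = 55.4152 ≈ 55.42 kN.
ΣF_x = 0: O_x − T·cos50° = 0 → O_x = 55.4152 × 0.642788 = 35.62 kN.
ΣF_y = 0: O_y + T·sin50° − 35 − 45 = 0 → O_y = 80 − 55.4152 × 0.766044 = 37.55 kN.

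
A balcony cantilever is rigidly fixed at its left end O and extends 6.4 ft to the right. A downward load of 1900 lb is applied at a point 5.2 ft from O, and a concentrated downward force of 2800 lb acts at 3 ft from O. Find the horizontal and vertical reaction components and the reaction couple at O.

O_x = 0, O_y = 4700 lb, M_O = 18280 lb·ft

ΣF_x = 0: O_x = 0.
ΣF_y = 0: O_y − 1900 − 2800 = 0 → O_y = 4700 lb.
ΣM about O: M_O − 1900·5.2 − 2800·3 = 0 → M_O = 18280 lb·ft.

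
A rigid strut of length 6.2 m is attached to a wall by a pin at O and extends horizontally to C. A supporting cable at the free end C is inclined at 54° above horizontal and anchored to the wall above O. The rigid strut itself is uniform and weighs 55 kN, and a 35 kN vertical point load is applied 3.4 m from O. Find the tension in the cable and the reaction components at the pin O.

ΣM about O: T·sin54°·6.2 − 55·3.1 − 35·3.4 = 0 → T = 289.5/(6.2·0.809017) = 57.7164 ≈ 57.72 kN.
ΣF_x = 0: O_x − T·cos54° = 0 → O_x = 57.7164 × 0.587785 = 33.92 kN.
ΣF_y = 0: O_y + T·sin54° − 55 − 35 = 0 → O_y = 90 − 57.7164 × 0.809017 = 43.31 kN.

T = 57.72 kN, O_x = 33.92 kN, O_y = 43.31 kN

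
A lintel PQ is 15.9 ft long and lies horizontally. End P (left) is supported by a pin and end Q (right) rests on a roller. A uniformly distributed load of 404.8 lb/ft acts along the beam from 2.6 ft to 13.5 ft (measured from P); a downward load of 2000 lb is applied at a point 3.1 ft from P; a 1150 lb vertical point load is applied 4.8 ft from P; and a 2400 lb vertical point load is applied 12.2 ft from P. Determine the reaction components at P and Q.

Resultant of the distributed load: 404.8 × 10.9 = 4412.32 lb at 8.05 ft from P.
ΣM about P: Q_y·15.9 − (404.8·10.9)·8.05 − 2000·3.1 − 1150·4.8 − 2400·12.2 = 0 → Q_y = 76519.176/15.9 = 4812.53 ≈ 4813 lb.
ΣF_y = 0: P_y + 4812.53 − 404.8·10.9 − 2000 − 1150 − 2400 = 0 → P_y = 5150 lb.
ΣF_x = 0: no horizontal applied forces, so P_x = 0.

P_x = 0, P_y = 5150 lb, Q_y = 4813 lb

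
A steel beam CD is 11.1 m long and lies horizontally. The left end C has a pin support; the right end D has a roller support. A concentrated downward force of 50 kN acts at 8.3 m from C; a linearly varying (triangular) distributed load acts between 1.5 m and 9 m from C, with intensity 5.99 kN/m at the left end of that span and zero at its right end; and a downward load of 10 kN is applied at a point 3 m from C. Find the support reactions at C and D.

C_x = 0, C_y = 34.28 kN, D_y = 48.18 kN

Resultant of the triangular load: ½ × 5.99 × 7.5 = 22.4625 kN, acting at 4 m from C (one-third of the span from the peak).
Moments about C: D_y·11.1 − 50·8.3 − (½·5.99·7.5)·4 − 10·3 = 0 → D_y = 534.85/11.1 = 48.1847 ≈ 48.18 kN.
ΣF_y = 0: C_y + 48.1847 − 50 − ½·5.99·7.5 − 10 = 0 → C_y = 34.28 kN.
ΣF_x = 0: no horizontal applied forces, so C_x = 0.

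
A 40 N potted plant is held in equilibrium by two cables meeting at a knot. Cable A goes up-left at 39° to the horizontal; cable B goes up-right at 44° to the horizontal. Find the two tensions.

T_A = 28.99 N, T_B = 31.32 N

ΣF_x = 0: −T_A·cos39° + T_B·cos44° = 0 → T_B = 1.08036·T_A.
ΣF_y = 0: T_A·sin39° + T_B·sin44° = 40.
Substitute: T_A·(0.62932 + 1.08036·0.694658) = 40 → T_A = 28.9897 ≈ 28.99 N.
Then T_B = 1.08036 × 28.9897 = 31.32 N.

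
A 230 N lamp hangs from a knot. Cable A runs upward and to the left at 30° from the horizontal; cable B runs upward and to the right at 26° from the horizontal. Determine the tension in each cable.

ΣF_x = 0: −T_A·cos30° + T_B·cos26° = 0 → T_B = 0.963542·T_A.
ΣF_y = 0: T_A·sin30° + T_B·sin26° = 230.
Substitute: T_A·(0.5 + 0.963542·0.438371) = 230 → T_A = 249.353 ≈ 249.4 N.
Then T_B = 0.963542 × 249.353 = 240.3 N.

T_A = 249.4 N, T_B = 240.3 N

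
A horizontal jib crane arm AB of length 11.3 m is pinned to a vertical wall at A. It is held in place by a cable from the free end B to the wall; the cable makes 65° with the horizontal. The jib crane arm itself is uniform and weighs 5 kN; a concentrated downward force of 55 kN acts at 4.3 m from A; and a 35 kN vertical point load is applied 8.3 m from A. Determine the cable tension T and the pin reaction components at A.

T = 54.22 kN, A_x = 22.91 kN, A_y = 45.86 kN

ΣM about A: T·sin65°·11.3 − 5·5.65 − 55·4.3 − 35·8.3 = 0 → T = 555.25/(11.3·0.906308) = 54.2169 ≈ 54.22 kN.
ΣF_x = 0: A_x − T·cos65° = 0 → A_x = 54.2169 × 0.422618 = 22.91 kN.
ΣF_y = 0: A_y + T·sin65° − 5 − 55 − 35 = 0 → A_y = 95 − 54.2169 × 0.906308 = 45.86 kN.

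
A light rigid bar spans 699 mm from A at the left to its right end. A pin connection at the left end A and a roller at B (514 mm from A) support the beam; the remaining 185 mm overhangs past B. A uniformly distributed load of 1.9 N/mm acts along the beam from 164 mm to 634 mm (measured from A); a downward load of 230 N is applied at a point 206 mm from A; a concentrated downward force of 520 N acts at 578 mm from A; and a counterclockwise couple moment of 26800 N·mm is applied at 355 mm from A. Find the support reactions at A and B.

Resultant of the distributed load: 1.9 × 470 = 893 N at 399 mm from A.
Taking moments about A: B_y·514 − (1.9·470)·399 − 230·206 − 520·578 + 26800 = 0 → B_y = 677447/514 = 1317.99 ≈ 1318 N.
ΣF_y = 0: A_y + 1317.99 − 1.9·470 − 230 − 520 = 0 → A_y = 325.0 N.
ΣF_x = 0: no horizontal applied forces, so A_x = 0.

A_x = 0, A_y = 325.0 N, B_y = 1318 N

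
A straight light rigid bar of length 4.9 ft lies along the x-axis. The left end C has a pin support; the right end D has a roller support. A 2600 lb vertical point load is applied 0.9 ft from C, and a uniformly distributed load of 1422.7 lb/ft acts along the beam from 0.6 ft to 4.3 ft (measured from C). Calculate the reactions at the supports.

Resultant of the distributed load: 1422.7 × 3.7 = 5263.99 lb at 2.45 ft from C.
Taking moments about C: D_y·4.9 − 2600·0.9 − (1422.7·3.7)·2.45 = 0 → D_y = 15236.7755/4.9 = 3109.55 ≈ 3110 lb.
ΣF_y = 0: C_y + 3109.55 − 2600 − 1422.7·3.7 = 0 → C_y = 4754 lb.
ΣF_x = 0: no horizontal applied forces, so C_x = 0.

C_x = 0, C_y = 4754 lb, D_y = 3110 lb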